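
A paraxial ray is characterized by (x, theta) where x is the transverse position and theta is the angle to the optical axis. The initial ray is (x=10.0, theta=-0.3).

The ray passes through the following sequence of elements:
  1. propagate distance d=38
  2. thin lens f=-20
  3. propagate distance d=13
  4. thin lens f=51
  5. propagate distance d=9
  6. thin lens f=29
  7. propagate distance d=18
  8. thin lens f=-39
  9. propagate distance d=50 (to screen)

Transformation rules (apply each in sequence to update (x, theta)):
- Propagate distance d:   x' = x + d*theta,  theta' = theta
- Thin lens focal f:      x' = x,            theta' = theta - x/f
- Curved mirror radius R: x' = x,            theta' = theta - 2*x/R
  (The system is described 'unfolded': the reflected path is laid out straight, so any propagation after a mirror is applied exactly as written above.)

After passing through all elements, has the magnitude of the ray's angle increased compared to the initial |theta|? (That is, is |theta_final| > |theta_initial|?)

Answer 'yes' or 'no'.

Answer: no

Derivation:
Initial: x=10.0000 theta=-0.3000
After 1 (propagate distance d=38): x=-1.4000 theta=-0.3000
After 2 (thin lens f=-20): x=-1.4000 theta=-0.3700
After 3 (propagate distance d=13): x=-6.2100 theta=-0.3700
After 4 (thin lens f=51): x=-6.2100 theta=-211/850 (≈-0.2482)
After 5 (propagate distance d=9): x=-2871/340 (≈-8.4441) theta=-211/850 (≈-0.2482)
After 6 (thin lens f=29): x=-2871/340 (≈-8.4441) theta=73/1700 (≈0.0429)
After 7 (propagate distance d=18): x=-13041/1700 (≈-7.6712) theta=73/1700 (≈0.0429)
After 8 (thin lens f=-39): x=-13041/1700 (≈-7.6712) theta=-1699/11050 (≈-0.1538)
After 9 (propagate distance d=50 (to screen)): x=-339433/22100 (≈-15.3590) theta=-1699/11050 (≈-0.1538)
|theta_initial|=0.3000 |theta_final|=1699/11050 (≈0.1538) -> not increased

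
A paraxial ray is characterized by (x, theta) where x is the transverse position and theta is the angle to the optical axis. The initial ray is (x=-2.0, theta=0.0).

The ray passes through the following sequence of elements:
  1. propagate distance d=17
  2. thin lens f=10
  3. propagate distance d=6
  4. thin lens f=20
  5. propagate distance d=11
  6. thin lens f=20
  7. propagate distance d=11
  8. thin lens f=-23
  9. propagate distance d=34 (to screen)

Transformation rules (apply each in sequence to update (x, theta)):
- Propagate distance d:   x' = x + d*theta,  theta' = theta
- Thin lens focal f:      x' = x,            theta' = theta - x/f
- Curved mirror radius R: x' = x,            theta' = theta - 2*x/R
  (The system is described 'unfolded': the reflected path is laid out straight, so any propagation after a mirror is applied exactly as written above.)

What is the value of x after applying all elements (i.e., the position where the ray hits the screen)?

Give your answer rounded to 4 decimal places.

Answer: 13.6266

Derivation:
Initial: x=-2.0000 theta=0.0000
After 1 (propagate distance d=17): x=-2.0000 theta=0.0000
After 2 (thin lens f=10): x=-2.0000 theta=0.2000
After 3 (propagate distance d=6): x=-0.8000 theta=0.2000
After 4 (thin lens f=20): x=-0.8000 theta=0.2400
After 5 (propagate distance d=11): x=1.8400 theta=0.2400
After 6 (thin lens f=20): x=1.8400 theta=0.1480
After 7 (propagate distance d=11): x=3.4680 theta=0.1480
After 8 (thin lens f=-23): x=3.4680 theta=859/2875 (≈0.2988)
After 9 (propagate distance d=34 (to screen)): x=78353/5750 (≈13.6266) theta=859/2875 (≈0.2988)
Rounded to 4 decimal places: x = 13.6266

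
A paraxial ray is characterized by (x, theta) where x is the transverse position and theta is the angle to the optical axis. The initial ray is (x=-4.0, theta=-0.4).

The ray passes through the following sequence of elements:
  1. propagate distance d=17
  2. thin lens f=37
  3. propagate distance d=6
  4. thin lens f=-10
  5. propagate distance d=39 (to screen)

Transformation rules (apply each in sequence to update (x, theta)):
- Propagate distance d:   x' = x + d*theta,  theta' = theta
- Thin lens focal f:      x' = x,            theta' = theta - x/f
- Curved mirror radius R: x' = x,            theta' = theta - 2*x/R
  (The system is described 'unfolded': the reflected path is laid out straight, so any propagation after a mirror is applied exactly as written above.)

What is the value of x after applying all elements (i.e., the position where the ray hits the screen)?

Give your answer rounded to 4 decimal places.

Answer: -60.3146

Derivation:
Initial: x=-4.0000 theta=-0.4000
After 1 (propagate distance d=17): x=-10.8000 theta=-0.4000
After 2 (thin lens f=37): x=-10.8000 theta=-4/37 (≈-0.1081)
After 3 (propagate distance d=6): x=-2118/185 (≈-11.4486) theta=-4/37 (≈-0.1081)
After 4 (thin lens f=-10): x=-2118/185 (≈-11.4486) theta=-1159/925 (≈-1.2530)
After 5 (propagate distance d=39 (to screen)): x=-55791/925 (≈-60.3146) theta=-1159/925 (≈-1.2530)
Rounded to 4 decimal places: x = -60.3146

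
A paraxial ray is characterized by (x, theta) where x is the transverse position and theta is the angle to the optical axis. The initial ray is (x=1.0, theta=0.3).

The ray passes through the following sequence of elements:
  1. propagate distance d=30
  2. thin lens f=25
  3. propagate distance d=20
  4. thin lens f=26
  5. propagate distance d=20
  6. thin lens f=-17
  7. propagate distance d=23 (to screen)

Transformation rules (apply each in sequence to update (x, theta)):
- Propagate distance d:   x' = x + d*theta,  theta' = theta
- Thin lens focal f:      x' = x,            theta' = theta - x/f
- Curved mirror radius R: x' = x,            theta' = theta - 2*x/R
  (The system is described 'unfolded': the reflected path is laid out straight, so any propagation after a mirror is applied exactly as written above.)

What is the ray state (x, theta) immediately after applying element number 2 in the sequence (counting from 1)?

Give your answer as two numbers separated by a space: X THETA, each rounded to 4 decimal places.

Initial: x=1.0000 theta=0.3000
After 1 (propagate distance d=30): x=10.0000 theta=0.3000
After 2 (thin lens f=25): x=10.0000 theta=-0.1000
Rounded to 4 decimal places: x = 10.0000, theta = -0.1000

Answer: 10.0000 -0.1000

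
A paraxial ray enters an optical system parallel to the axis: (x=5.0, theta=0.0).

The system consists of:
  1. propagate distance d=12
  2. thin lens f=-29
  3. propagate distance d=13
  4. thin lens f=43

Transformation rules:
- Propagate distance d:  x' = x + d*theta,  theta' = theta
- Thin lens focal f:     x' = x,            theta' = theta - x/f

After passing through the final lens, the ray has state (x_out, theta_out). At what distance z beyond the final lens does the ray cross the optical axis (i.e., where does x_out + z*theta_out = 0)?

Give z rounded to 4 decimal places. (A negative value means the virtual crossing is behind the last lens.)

Initial: x=5.0000 theta=0.0000
After 1 (propagate distance d=12): x=5.0000 theta=0.0000
After 2 (thin lens f=-29): x=5.0000 theta=5/29 (≈0.1724)
After 3 (propagate distance d=13): x=210/29 (≈7.2414) theta=5/29 (≈0.1724)
After 4 (thin lens f=43): x=210/29 (≈7.2414) theta=5/1247 (≈0.0040)
z_focus = -x_out/theta_out = -(210/29)/(5/1247) = -1806.0000
Rounded to 4 decimal places: z = -1806.0000

Answer: -1806.0000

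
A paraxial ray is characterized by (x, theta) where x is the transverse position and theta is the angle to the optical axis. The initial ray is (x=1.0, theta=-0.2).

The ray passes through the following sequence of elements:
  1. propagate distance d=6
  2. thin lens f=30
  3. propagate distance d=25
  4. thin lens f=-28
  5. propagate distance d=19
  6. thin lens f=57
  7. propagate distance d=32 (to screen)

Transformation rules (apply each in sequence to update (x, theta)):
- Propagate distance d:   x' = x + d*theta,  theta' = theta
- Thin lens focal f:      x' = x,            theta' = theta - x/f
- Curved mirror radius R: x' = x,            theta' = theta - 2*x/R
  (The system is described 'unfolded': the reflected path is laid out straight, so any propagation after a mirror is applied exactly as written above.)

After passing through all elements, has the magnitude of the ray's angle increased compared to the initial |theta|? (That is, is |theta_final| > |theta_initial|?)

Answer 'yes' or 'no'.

Answer: no

Derivation:
Initial: x=1.0000 theta=-0.2000
After 1 (propagate distance d=6): x=-0.2000 theta=-0.2000
After 2 (thin lens f=30): x=-0.2000 theta=-29/150 (≈-0.1933)
After 3 (propagate distance d=25): x=-151/30 (≈-5.0333) theta=-29/150 (≈-0.1933)
After 4 (thin lens f=-28): x=-151/30 (≈-5.0333) theta=-1567/4200 (≈-0.3731)
After 5 (propagate distance d=19): x=-16971/1400 (≈-12.1221) theta=-1567/4200 (≈-0.3731)
After 6 (thin lens f=57): x=-16971/1400 (≈-12.1221) theta=-6401/39900 (≈-0.1604)
After 7 (propagate distance d=32 (to screen)): x=-1377011/79800 (≈-17.2558) theta=-6401/39900 (≈-0.1604)
|theta_initial|=0.2000 |theta_final|=6401/39900 (≈0.1604) -> not increased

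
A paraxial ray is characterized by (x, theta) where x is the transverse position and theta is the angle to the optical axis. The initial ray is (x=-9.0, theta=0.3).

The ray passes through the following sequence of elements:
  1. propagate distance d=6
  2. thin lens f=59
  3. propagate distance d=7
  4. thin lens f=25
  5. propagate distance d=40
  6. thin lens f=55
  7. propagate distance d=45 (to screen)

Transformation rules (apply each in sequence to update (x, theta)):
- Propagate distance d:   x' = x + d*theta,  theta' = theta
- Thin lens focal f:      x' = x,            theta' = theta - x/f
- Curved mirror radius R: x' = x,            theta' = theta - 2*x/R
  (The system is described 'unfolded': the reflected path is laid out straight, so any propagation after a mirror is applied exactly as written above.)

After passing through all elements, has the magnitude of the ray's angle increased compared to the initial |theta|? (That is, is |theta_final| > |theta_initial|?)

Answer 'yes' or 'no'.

Answer: no

Derivation:
Initial: x=-9.0000 theta=0.3000
After 1 (propagate distance d=6): x=-7.2000 theta=0.3000
After 2 (thin lens f=59): x=-7.2000 theta=249/590 (≈0.4220)
After 3 (propagate distance d=7): x=-501/118 (≈-4.2458) theta=249/590 (≈0.4220)
After 4 (thin lens f=25): x=-501/118 (≈-4.2458) theta=873/1475 (≈0.5919)
After 5 (propagate distance d=40): x=11463/590 (≈19.4288) theta=873/1475 (≈0.5919)
After 6 (thin lens f=55): x=11463/590 (≈19.4288) theta=7743/32450 (≈0.2386)
After 7 (propagate distance d=45 (to screen)): x=19578/649 (≈30.1664) theta=7743/32450 (≈0.2386)
|theta_initial|=0.3000 |theta_final|=7743/32450 (≈0.2386) -> not increased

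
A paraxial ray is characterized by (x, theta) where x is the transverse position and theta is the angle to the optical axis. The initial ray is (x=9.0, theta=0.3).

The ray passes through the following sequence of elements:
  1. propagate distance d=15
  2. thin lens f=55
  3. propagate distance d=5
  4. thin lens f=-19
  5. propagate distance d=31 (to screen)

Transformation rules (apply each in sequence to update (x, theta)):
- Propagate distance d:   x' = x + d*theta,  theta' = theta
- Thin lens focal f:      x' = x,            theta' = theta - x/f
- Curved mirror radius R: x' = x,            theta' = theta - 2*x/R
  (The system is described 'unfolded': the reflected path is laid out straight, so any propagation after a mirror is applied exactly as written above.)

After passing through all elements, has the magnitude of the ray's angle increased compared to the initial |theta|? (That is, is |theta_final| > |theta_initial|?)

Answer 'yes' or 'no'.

Answer: yes

Derivation:
Initial: x=9.0000 theta=0.3000
After 1 (propagate distance d=15): x=13.5000 theta=0.3000
After 2 (thin lens f=55): x=13.5000 theta=3/55 (≈0.0545)
After 3 (propagate distance d=5): x=303/22 (≈13.7727) theta=3/55 (≈0.0545)
After 4 (thin lens f=-19): x=303/22 (≈13.7727) theta=1629/2090 (≈0.7794)
After 5 (propagate distance d=31 (to screen)): x=39642/1045 (≈37.9349) theta=1629/2090 (≈0.7794)
|theta_initial|=0.3000 |theta_final|=1629/2090 (≈0.7794) -> increased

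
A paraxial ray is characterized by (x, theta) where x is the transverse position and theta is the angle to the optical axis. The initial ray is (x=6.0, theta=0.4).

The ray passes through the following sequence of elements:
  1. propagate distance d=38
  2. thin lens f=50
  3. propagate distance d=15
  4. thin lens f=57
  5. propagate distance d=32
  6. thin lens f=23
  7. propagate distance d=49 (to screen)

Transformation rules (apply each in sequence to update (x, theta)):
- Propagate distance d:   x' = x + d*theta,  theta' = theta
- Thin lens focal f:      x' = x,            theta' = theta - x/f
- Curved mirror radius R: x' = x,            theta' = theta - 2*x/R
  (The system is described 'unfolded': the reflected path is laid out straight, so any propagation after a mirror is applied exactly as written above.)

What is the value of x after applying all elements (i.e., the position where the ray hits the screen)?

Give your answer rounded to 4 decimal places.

Initial: x=6.0000 theta=0.4000
After 1 (propagate distance d=38): x=21.2000 theta=0.4000
After 2 (thin lens f=50): x=21.2000 theta=-0.0240
After 3 (propagate distance d=15): x=20.8400 theta=-0.0240
After 4 (thin lens f=57): x=20.8400 theta=-2776/7125 (≈-0.3896)
After 5 (propagate distance d=32): x=59653/7125 (≈8.3724) theta=-2776/7125 (≈-0.3896)
After 6 (thin lens f=23): x=59653/7125 (≈8.3724) theta=-41167/54625 (≈-0.7536)
After 7 (propagate distance d=49 (to screen)): x=-935906/32775 (≈-28.5555) theta=-41167/54625 (≈-0.7536)
Rounded to 4 decimal places: x = -28.5555

Answer: -28.5555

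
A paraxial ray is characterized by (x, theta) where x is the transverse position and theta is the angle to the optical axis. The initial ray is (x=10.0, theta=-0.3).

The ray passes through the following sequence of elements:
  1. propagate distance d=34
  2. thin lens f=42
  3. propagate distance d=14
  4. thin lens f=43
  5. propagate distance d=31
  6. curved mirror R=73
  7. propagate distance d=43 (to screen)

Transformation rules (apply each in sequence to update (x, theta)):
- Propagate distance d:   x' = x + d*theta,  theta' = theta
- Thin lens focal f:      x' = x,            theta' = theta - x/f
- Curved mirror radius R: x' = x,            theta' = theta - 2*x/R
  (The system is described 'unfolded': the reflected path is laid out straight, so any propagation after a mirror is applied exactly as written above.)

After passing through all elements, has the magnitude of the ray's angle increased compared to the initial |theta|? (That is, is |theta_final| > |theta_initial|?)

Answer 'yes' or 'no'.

Answer: no

Derivation:
Initial: x=10.0000 theta=-0.3000
After 1 (propagate distance d=34): x=-0.2000 theta=-0.3000
After 2 (thin lens f=42): x=-0.2000 theta=-31/105 (≈-0.2952)
After 3 (propagate distance d=14): x=-13/3 (≈-4.3333) theta=-31/105 (≈-0.2952)
After 4 (thin lens f=43): x=-13/3 (≈-4.3333) theta=-878/4515 (≈-0.1945)
After 5 (propagate distance d=31): x=-46783/4515 (≈-10.3617) theta=-878/4515 (≈-0.1945)
After 6 (curved mirror R=73): x=-46783/4515 (≈-10.3617) theta=9824/109865 (≈0.0894)
After 7 (propagate distance d=43 (to screen)): x=-2147863/329595 (≈-6.5167) theta=9824/109865 (≈0.0894)
|theta_initial|=0.3000 |theta_final|=9824/109865 (≈0.0894) -> not increased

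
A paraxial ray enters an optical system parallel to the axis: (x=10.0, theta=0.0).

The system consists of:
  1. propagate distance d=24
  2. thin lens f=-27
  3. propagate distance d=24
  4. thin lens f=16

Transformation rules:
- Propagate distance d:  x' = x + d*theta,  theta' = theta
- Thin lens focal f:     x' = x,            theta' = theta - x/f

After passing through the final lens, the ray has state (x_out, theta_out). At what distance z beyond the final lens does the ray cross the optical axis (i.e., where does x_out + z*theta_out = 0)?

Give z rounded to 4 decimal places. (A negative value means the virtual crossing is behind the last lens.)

Initial: x=10.0000 theta=0.0000
After 1 (propagate distance d=24): x=10.0000 theta=0.0000
After 2 (thin lens f=-27): x=10.0000 theta=10/27 (≈0.3704)
After 3 (propagate distance d=24): x=170/9 (≈18.8889) theta=10/27 (≈0.3704)
After 4 (thin lens f=16): x=170/9 (≈18.8889) theta=-175/216 (≈-0.8102)
z_focus = -x_out/theta_out = -(170/9)/(-175/216) = 816/35 ≈ 23.3143
Rounded to 4 decimal places: z = 23.3143

Answer: 23.3143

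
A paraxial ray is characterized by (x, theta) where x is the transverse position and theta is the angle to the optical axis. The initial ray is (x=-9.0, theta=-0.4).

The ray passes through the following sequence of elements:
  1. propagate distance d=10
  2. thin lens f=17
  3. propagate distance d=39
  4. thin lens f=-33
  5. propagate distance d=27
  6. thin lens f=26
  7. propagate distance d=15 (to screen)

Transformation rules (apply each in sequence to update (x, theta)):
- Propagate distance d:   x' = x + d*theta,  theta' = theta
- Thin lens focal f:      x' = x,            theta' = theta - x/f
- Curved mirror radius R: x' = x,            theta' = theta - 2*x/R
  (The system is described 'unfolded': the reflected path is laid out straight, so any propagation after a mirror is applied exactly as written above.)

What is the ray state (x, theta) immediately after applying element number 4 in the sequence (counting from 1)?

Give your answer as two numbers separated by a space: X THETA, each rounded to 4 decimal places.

Answer: 1.2235 0.4018

Derivation:
Initial: x=-9.0000 theta=-0.4000
After 1 (propagate distance d=10): x=-13.0000 theta=-0.4000
After 2 (thin lens f=17): x=-13.0000 theta=31/85 (≈0.3647)
After 3 (propagate distance d=39): x=104/85 (≈1.2235) theta=31/85 (≈0.3647)
After 4 (thin lens f=-33): x=104/85 (≈1.2235) theta=1127/2805 (≈0.4018)
Rounded to 4 decimal places: x = 1.2235, theta = 0.4018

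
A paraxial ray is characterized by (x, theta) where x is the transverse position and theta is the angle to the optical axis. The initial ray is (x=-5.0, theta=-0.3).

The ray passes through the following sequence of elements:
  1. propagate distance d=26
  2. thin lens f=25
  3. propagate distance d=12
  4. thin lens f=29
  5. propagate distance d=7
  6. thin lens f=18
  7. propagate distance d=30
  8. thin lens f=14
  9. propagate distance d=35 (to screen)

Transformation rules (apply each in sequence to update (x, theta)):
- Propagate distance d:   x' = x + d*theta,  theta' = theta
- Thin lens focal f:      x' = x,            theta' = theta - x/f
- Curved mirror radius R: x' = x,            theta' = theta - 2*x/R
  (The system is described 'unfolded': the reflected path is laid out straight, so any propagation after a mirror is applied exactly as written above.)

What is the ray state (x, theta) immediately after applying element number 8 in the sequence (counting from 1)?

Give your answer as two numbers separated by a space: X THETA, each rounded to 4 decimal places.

Initial: x=-5.0000 theta=-0.3000
After 1 (propagate distance d=26): x=-12.8000 theta=-0.3000
After 2 (thin lens f=25): x=-12.8000 theta=0.2120
After 3 (propagate distance d=12): x=-10.2560 theta=0.2120
After 4 (thin lens f=29): x=-10.2560 theta=4101/7250 (≈0.5657)
After 5 (propagate distance d=7): x=-45649/7250 (≈-6.2964) theta=4101/7250 (≈0.5657)
After 6 (thin lens f=18): x=-45649/7250 (≈-6.2964) theta=119467/130500 (≈0.9155)
After 7 (propagate distance d=30): x=230194/10875 (≈21.1673) theta=119467/130500 (≈0.9155)
After 8 (thin lens f=14): x=230194/10875 (≈21.1673) theta=-108979/182700 (≈-0.5965)
Rounded to 4 decimal places: x = 21.1673, theta = -0.5965

Answer: 21.1673 -0.5965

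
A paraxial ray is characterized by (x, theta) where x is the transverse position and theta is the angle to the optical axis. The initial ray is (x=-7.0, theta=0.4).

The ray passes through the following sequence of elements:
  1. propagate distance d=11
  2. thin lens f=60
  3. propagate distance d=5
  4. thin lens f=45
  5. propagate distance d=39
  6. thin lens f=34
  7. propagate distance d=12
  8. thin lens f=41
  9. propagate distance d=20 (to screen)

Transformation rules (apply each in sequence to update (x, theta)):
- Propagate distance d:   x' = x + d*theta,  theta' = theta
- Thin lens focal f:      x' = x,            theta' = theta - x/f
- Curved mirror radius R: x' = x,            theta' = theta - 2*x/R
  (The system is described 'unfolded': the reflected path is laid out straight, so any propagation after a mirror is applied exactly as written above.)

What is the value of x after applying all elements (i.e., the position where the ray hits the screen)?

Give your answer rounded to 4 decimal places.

Answer: 7.3871

Derivation:
Initial: x=-7.0000 theta=0.4000
After 1 (propagate distance d=11): x=-2.6000 theta=0.4000
After 2 (thin lens f=60): x=-2.6000 theta=133/300 (≈0.4433)
After 3 (propagate distance d=5): x=-23/60 (≈-0.3833) theta=133/300 (≈0.4433)
After 4 (thin lens f=45): x=-23/60 (≈-0.3833) theta=61/135 (≈0.4519)
After 5 (propagate distance d=39): x=3103/180 (≈17.2389) theta=61/135 (≈0.4519)
After 6 (thin lens f=34): x=3103/180 (≈17.2389) theta=-1013/18360 (≈-0.0552)
After 7 (propagate distance d=12): x=10145/612 (≈16.5768) theta=-1013/18360 (≈-0.0552)
After 8 (thin lens f=41): x=10145/612 (≈16.5768) theta=-345883/752760 (≈-0.4595)
After 9 (propagate distance d=20 (to screen)): x=556069/75276 (≈7.3871) theta=-345883/752760 (≈-0.4595)
Rounded to 4 decimal places: x = 7.3871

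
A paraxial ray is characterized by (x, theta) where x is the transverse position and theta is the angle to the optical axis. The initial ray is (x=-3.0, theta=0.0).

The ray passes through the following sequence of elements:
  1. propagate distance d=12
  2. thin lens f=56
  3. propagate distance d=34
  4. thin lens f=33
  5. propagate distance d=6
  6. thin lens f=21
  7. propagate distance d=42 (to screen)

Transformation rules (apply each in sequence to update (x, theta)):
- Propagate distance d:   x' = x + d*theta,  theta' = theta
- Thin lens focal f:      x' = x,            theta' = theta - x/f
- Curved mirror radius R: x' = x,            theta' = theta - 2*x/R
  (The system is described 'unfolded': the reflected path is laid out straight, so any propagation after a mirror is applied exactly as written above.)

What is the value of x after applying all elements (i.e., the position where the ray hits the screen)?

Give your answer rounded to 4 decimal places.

Answer: 4.3929

Derivation:
Initial: x=-3.0000 theta=0.0000
After 1 (propagate distance d=12): x=-3.0000 theta=0.0000
After 2 (thin lens f=56): x=-3.0000 theta=3/56 (≈0.0536)
After 3 (propagate distance d=34): x=-33/28 (≈-1.1786) theta=3/56 (≈0.0536)
After 4 (thin lens f=33): x=-33/28 (≈-1.1786) theta=5/56 (≈0.0893)
After 5 (propagate distance d=6): x=-9/14 (≈-0.6429) theta=5/56 (≈0.0893)
After 6 (thin lens f=21): x=-9/14 (≈-0.6429) theta=47/392 (≈0.1199)
After 7 (propagate distance d=42 (to screen)): x=123/28 (≈4.3929) theta=47/392 (≈0.1199)
Rounded to 4 decimal places: x = 4.3929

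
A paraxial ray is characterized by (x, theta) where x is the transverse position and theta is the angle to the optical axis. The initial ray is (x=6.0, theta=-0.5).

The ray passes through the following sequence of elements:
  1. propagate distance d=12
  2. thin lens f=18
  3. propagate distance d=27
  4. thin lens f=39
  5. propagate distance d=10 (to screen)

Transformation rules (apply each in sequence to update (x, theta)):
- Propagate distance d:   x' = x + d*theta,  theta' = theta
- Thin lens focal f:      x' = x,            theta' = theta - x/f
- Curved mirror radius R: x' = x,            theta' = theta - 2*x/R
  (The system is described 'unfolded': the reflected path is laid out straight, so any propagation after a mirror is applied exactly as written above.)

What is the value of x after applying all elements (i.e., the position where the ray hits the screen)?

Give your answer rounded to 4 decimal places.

Initial: x=6.0000 theta=-0.5000
After 1 (propagate distance d=12): x=0.0000 theta=-0.5000
After 2 (thin lens f=18): x=0.0000 theta=-0.5000
After 3 (propagate distance d=27): x=-13.5000 theta=-0.5000
After 4 (thin lens f=39): x=-13.5000 theta=-2/13 (≈-0.1538)
After 5 (propagate distance d=10 (to screen)): x=-391/26 (≈-15.0385) theta=-2/13 (≈-0.1538)
Rounded to 4 decimal places: x = -15.0385

Answer: -15.0385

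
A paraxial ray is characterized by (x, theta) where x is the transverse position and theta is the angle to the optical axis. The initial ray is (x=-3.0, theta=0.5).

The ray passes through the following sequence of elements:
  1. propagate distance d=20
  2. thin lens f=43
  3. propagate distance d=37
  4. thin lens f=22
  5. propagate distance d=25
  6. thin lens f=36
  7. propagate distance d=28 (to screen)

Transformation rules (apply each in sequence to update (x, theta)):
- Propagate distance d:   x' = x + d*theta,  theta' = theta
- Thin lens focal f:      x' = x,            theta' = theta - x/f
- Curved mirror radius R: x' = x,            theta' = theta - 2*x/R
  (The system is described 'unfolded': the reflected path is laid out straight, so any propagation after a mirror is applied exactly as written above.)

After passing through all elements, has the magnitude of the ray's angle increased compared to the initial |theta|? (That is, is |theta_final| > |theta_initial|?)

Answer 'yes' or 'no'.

Initial: x=-3.0000 theta=0.5000
After 1 (propagate distance d=20): x=7.0000 theta=0.5000
After 2 (thin lens f=43): x=7.0000 theta=29/86 (≈0.3372)
After 3 (propagate distance d=37): x=1675/86 (≈19.4767) theta=29/86 (≈0.3372)
After 4 (thin lens f=22): x=1675/86 (≈19.4767) theta=-1037/1892 (≈-0.5481)
After 5 (propagate distance d=25): x=10925/1892 (≈5.7743) theta=-1037/1892 (≈-0.5481)
After 6 (thin lens f=36): x=10925/1892 (≈5.7743) theta=-4387/6192 (≈-0.7085)
After 7 (propagate distance d=28 (to screen)): x=-119737/8514 (≈-14.0635) theta=-4387/6192 (≈-0.7085)
|theta_initial|=0.5000 |theta_final|=4387/6192 (≈0.7085) -> increased

Answer: yes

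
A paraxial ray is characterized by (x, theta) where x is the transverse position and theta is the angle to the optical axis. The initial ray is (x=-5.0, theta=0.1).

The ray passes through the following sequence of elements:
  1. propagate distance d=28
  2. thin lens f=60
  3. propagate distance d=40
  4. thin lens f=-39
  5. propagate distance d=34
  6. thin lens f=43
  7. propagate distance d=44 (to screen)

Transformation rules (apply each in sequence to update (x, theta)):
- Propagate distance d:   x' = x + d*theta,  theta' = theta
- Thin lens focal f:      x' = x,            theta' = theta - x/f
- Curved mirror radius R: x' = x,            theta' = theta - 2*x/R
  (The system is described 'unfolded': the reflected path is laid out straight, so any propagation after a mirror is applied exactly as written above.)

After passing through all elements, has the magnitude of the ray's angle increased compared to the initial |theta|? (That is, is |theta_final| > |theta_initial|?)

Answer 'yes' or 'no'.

Answer: no

Derivation:
Initial: x=-5.0000 theta=0.1000
After 1 (propagate distance d=28): x=-2.2000 theta=0.1000
After 2 (thin lens f=60): x=-2.2000 theta=41/300 (≈0.1367)
After 3 (propagate distance d=40): x=49/15 (≈3.2667) theta=41/300 (≈0.1367)
After 4 (thin lens f=-39): x=49/15 (≈3.2667) theta=2579/11700 (≈0.2204)
After 5 (propagate distance d=34): x=62953/5850 (≈10.7612) theta=2579/11700 (≈0.2204)
After 6 (thin lens f=43): x=62953/5850 (≈10.7612) theta=-5003/167700 (≈-0.0298)
After 7 (propagate distance d=44 (to screen)): x=2376781/251550 (≈9.4485) theta=-5003/167700 (≈-0.0298)
|theta_initial|=0.1000 |theta_final|=5003/167700 (≈0.0298) -> not increased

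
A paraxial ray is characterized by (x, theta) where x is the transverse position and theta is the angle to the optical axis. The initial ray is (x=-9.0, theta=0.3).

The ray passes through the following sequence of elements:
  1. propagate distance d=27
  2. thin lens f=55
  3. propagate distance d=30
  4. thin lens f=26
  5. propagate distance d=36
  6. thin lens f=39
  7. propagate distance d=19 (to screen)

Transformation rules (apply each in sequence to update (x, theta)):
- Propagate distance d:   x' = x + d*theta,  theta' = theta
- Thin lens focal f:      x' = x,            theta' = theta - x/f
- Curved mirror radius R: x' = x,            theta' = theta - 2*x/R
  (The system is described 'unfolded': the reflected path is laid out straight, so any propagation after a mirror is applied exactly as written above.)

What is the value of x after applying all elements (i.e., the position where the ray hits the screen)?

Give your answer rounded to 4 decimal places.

Answer: 3.8790

Derivation:
Initial: x=-9.0000 theta=0.3000
After 1 (propagate distance d=27): x=-0.9000 theta=0.3000
After 2 (thin lens f=55): x=-0.9000 theta=87/275 (≈0.3164)
After 3 (propagate distance d=30): x=189/22 (≈8.5909) theta=87/275 (≈0.3164)
After 4 (thin lens f=26): x=189/22 (≈8.5909) theta=-201/14300 (≈-0.0141)
After 5 (propagate distance d=36): x=57807/7150 (≈8.0849) theta=-201/14300 (≈-0.0141)
After 6 (thin lens f=39): x=57807/7150 (≈8.0849) theta=-3741/16900 (≈-0.2214)
After 7 (propagate distance d=19 (to screen)): x=721113/185900 (≈3.8790) theta=-3741/16900 (≈-0.2214)
Rounded to 4 decimal places: x = 3.8790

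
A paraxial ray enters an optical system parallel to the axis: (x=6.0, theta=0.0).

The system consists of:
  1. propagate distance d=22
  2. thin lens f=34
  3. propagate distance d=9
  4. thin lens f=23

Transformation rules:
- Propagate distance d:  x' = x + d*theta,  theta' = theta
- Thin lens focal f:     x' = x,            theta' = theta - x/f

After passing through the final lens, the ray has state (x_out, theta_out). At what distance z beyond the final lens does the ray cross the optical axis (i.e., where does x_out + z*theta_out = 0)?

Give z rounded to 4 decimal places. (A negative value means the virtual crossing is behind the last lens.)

Initial: x=6.0000 theta=0.0000
After 1 (propagate distance d=22): x=6.0000 theta=0.0000
After 2 (thin lens f=34): x=6.0000 theta=-3/17 (≈-0.1765)
After 3 (propagate distance d=9): x=75/17 (≈4.4118) theta=-3/17 (≈-0.1765)
After 4 (thin lens f=23): x=75/17 (≈4.4118) theta=-144/391 (≈-0.3683)
z_focus = -x_out/theta_out = -(75/17)/(-144/391) = 575/48 ≈ 11.9792
Rounded to 4 decimal places: z = 11.9792

Answer: 11.9792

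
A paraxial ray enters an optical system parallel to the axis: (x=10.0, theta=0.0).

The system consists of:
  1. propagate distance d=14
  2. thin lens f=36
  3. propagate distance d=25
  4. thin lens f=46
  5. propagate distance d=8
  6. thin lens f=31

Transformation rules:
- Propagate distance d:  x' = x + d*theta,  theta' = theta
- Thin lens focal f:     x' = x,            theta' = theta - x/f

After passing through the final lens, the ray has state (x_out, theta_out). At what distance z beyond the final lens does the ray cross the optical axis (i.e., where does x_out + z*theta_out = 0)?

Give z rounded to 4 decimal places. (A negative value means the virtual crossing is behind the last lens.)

Answer: 0.8531

Derivation:
Initial: x=10.0000 theta=0.0000
After 1 (propagate distance d=14): x=10.0000 theta=0.0000
After 2 (thin lens f=36): x=10.0000 theta=-5/18 (≈-0.2778)
After 3 (propagate distance d=25): x=55/18 (≈3.0556) theta=-5/18 (≈-0.2778)
After 4 (thin lens f=46): x=55/18 (≈3.0556) theta=-95/276 (≈-0.3442)
After 5 (propagate distance d=8): x=125/414 (≈0.3019) theta=-95/276 (≈-0.3442)
After 6 (thin lens f=31): x=125/414 (≈0.3019) theta=-395/1116 (≈-0.3539)
z_focus = -x_out/theta_out = -(125/414)/(-395/1116) = 1550/1817 ≈ 0.8531
Rounded to 4 decimal places: z = 0.8531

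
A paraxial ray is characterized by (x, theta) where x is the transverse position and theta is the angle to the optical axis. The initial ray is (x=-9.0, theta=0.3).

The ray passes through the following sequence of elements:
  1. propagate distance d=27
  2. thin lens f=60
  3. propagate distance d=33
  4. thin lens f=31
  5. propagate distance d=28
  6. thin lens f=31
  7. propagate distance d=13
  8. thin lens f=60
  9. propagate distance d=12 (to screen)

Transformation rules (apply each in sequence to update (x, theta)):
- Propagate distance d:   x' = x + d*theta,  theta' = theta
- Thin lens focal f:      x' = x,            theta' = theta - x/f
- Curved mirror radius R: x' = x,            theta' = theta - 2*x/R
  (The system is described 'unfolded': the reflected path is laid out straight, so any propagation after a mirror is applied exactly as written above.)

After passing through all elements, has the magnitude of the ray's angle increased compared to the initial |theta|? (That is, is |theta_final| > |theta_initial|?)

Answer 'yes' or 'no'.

Answer: yes

Derivation:
Initial: x=-9.0000 theta=0.3000
After 1 (propagate distance d=27): x=-0.9000 theta=0.3000
After 2 (thin lens f=60): x=-0.9000 theta=0.3150
After 3 (propagate distance d=33): x=9.4950 theta=0.3150
After 4 (thin lens f=31): x=9.4950 theta=27/3100 (≈0.0087)
After 5 (propagate distance d=28): x=60381/6200 (≈9.7389) theta=27/3100 (≈0.0087)
After 6 (thin lens f=31): x=60381/6200 (≈9.7389) theta=-58707/192200 (≈-0.3054)
After 7 (propagate distance d=13): x=55431/9610 (≈5.7681) theta=-58707/192200 (≈-0.3054)
After 8 (thin lens f=60): x=55431/9610 (≈5.7681) theta=-9648/24025 (≈-0.4016)
After 9 (propagate distance d=12 (to screen)): x=45603/48050 (≈0.9491) theta=-9648/24025 (≈-0.4016)
|theta_initial|=0.3000 |theta_final|=9648/24025 (≈0.4016) -> increased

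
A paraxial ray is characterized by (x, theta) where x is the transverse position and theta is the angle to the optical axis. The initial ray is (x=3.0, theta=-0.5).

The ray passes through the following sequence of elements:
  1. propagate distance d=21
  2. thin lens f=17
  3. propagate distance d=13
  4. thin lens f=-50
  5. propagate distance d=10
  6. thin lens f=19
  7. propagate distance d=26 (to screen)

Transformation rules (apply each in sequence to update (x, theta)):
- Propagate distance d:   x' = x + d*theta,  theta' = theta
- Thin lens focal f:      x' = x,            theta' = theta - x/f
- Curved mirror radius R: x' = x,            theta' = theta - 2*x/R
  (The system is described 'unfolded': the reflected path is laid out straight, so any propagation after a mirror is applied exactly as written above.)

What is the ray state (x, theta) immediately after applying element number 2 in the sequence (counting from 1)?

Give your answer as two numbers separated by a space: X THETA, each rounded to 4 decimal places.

Initial: x=3.0000 theta=-0.5000
After 1 (propagate distance d=21): x=-7.5000 theta=-0.5000
After 2 (thin lens f=17): x=-7.5000 theta=-1/17 (≈-0.0588)
Rounded to 4 decimal places: x = -7.5000, theta = -0.0588

Answer: -7.5000 -0.0588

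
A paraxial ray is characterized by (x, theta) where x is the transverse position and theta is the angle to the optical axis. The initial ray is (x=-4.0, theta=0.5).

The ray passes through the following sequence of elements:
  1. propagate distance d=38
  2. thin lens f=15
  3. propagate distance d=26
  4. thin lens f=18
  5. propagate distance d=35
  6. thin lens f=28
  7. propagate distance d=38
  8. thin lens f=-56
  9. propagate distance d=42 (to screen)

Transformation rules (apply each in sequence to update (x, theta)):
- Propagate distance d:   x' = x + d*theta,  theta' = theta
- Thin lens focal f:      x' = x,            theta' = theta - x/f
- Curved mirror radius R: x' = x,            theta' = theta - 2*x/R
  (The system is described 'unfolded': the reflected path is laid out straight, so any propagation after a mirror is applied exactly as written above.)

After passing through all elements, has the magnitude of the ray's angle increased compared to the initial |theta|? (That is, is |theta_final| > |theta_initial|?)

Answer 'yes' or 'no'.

Initial: x=-4.0000 theta=0.5000
After 1 (propagate distance d=38): x=15.0000 theta=0.5000
After 2 (thin lens f=15): x=15.0000 theta=-0.5000
After 3 (propagate distance d=26): x=2.0000 theta=-0.5000
After 4 (thin lens f=18): x=2.0000 theta=-11/18 (≈-0.6111)
After 5 (propagate distance d=35): x=-349/18 (≈-19.3889) theta=-11/18 (≈-0.6111)
After 6 (thin lens f=28): x=-349/18 (≈-19.3889) theta=41/504 (≈0.0813)
After 7 (propagate distance d=38): x=-1369/84 (≈-16.2976) theta=41/504 (≈0.0813)
After 8 (thin lens f=-56): x=-1369/84 (≈-16.2976) theta=-2959/14112 (≈-0.2097)
After 9 (propagate distance d=42 (to screen)): x=-1205/48 (≈-25.1042) theta=-2959/14112 (≈-0.2097)
|theta_initial|=0.5000 |theta_final|=2959/14112 (≈0.2097) -> not increased

Answer: no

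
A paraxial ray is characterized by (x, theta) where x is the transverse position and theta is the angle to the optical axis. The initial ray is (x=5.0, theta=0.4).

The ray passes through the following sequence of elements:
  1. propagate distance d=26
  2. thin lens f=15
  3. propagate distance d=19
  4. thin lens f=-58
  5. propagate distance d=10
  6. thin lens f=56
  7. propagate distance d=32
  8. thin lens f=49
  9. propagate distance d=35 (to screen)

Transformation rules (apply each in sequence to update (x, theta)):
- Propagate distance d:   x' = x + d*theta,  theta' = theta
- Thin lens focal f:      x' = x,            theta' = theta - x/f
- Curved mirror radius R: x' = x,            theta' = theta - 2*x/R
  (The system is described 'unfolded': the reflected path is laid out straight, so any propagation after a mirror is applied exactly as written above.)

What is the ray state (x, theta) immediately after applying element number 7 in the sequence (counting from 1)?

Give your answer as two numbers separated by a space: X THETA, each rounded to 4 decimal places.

Answer: -19.0564 -0.5277

Derivation:
Initial: x=5.0000 theta=0.4000
After 1 (propagate distance d=26): x=15.4000 theta=0.4000
After 2 (thin lens f=15): x=15.4000 theta=-47/75 (≈-0.6267)
After 3 (propagate distance d=19): x=262/75 (≈3.4933) theta=-47/75 (≈-0.6267)
After 4 (thin lens f=-58): x=262/75 (≈3.4933) theta=-1232/2175 (≈-0.5664)
After 5 (propagate distance d=10): x=-1574/725 (≈-2.1710) theta=-1232/2175 (≈-0.5664)
After 6 (thin lens f=56): x=-1574/725 (≈-2.1710) theta=-6427/12180 (≈-0.5277)
After 7 (propagate distance d=32): x=-290134/15225 (≈-19.0564) theta=-6427/12180 (≈-0.5277)
Rounded to 4 decimal places: x = -19.0564, theta = -0.5277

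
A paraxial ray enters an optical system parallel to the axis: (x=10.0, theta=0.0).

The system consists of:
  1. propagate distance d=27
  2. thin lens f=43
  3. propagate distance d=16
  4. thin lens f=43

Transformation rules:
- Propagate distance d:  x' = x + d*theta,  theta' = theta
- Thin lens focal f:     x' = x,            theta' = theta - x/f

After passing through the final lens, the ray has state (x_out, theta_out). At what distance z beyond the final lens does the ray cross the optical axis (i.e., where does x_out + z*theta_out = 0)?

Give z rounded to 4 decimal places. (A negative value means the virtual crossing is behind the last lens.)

Answer: 16.5857

Derivation:
Initial: x=10.0000 theta=0.0000
After 1 (propagate distance d=27): x=10.0000 theta=0.0000
After 2 (thin lens f=43): x=10.0000 theta=-10/43 (≈-0.2326)
After 3 (propagate distance d=16): x=270/43 (≈6.2791) theta=-10/43 (≈-0.2326)
After 4 (thin lens f=43): x=270/43 (≈6.2791) theta=-700/1849 (≈-0.3786)
z_focus = -x_out/theta_out = -(270/43)/(-700/1849) = 1161/70 ≈ 16.5857
Rounded to 4 decimal places: z = 16.5857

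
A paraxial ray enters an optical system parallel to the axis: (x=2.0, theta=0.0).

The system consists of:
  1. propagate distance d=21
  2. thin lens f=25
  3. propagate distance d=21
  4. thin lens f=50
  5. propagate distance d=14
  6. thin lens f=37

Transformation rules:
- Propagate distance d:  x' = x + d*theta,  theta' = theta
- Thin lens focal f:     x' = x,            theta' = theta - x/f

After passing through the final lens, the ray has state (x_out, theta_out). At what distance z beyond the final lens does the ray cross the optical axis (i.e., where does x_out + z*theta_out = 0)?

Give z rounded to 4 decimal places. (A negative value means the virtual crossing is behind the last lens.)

Answer: -14.2663

Derivation:
Initial: x=2.0000 theta=0.0000
After 1 (propagate distance d=21): x=2.0000 theta=0.0000
After 2 (thin lens f=25): x=2.0000 theta=-0.0800
After 3 (propagate distance d=21): x=0.3200 theta=-0.0800
After 4 (thin lens f=50): x=0.3200 theta=-0.0864
After 5 (propagate distance d=14): x=-0.8896 theta=-0.0864
After 6 (thin lens f=37): x=-0.8896 theta=-1442/23125 (≈-0.0624)
z_focus = -x_out/theta_out = -(-0.8896)/(-1442/23125) = -10286/721 ≈ -14.2663
Rounded to 4 decimal places: z = -14.2663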